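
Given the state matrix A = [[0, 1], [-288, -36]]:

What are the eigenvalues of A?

det(A - λI) = λ² - (-36)λ + 288 = (λ - (-24))(λ - (-12)). Eigenvalues: -24, -12.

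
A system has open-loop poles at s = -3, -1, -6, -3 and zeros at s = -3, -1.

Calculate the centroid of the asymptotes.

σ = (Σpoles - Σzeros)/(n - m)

σ = (Σpoles - Σzeros)/(n - m) = (-13 - (-4))/(4 - 2) = -9/2 = -4.5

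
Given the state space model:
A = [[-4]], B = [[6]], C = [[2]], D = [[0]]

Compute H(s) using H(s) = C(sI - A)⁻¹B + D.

(sI - A)⁻¹ = 1/(s + 4). H(s) = 2 × 6/(s + 4) + 0 = 12/(s + 4).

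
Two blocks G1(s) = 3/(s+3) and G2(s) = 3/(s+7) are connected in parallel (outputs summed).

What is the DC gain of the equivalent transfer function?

Parallel: G_eq = G1 + G2. DC gain = G1(0) + G2(0) = 3/3 + 3/7 = 1 + 0.4286 = 1.4286.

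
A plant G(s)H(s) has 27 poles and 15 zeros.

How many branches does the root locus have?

Root locus has n branches where n = number of poles = 27.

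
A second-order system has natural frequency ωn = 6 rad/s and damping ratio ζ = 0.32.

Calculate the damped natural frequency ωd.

ωd = ωn√(1 - ζ²) = 6√(1 - 0.32²) = 5.68 rad/s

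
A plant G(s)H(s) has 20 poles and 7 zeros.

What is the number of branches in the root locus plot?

Root locus has n branches where n = number of poles = 20.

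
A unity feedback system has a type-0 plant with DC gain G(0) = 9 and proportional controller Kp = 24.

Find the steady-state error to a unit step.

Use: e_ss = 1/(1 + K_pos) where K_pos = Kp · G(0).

K_pos = Kp · G(0) = 24 × 9 = 216. e_ss = 1/(1 + 216) = 0.0046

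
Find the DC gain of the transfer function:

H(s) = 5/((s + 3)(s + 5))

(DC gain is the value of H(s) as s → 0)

DC gain = H(0) = 5/(3 × 5) = 5/15 = 0.3333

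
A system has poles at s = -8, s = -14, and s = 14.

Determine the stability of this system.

Pole(s) at s = 14 are not in the left half-plane. System is unstable.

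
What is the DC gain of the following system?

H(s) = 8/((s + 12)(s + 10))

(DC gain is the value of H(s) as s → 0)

DC gain = H(0) = 8/(12 × 10) = 8/120 = 0.0667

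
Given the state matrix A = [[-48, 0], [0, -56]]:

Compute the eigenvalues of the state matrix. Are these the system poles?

For diagonal matrix, eigenvalues are diagonal entries: λ₁ = -48, λ₂ = -56. Eigenvalues of A = system poles.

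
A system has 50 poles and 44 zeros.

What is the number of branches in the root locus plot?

Root locus has n branches where n = number of poles = 50.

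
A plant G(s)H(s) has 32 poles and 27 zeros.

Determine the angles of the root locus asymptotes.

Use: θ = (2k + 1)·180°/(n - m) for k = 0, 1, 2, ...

n - m = 32 - 27 = 5. Angles: θk = (2k + 1)·180°/5 = 36°, 108°, 180°, 252°, 324°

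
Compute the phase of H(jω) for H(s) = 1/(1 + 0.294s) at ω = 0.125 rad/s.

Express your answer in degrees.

Phase = -arctan(ωτ) = -arctan(0.125 × 0.294) = -2.1°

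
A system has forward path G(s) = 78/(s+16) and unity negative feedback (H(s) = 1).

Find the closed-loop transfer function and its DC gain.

T(s) = G/(1+GH) = [78/(s+16)] / [1 + 78/(s+16)] = 78/(s+16+78) = 78/(s+94). DC gain = 78/94 = 0.8298.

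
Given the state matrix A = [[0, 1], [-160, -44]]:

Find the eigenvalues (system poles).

det(A - λI) = λ² - (-44)λ + 160 = (λ - (-4))(λ - (-40)). Eigenvalues: -4, -40.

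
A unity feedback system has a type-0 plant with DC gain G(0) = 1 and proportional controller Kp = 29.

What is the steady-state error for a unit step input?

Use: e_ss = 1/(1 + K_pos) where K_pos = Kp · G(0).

K_pos = Kp · G(0) = 29 × 1 = 29. e_ss = 1/(1 + 29) = 0.0333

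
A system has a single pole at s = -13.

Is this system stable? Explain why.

Pole at s = -13 is in the left half-plane. Stable.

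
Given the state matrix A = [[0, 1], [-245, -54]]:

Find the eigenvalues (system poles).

det(A - λI) = λ² - (-54)λ + 245 = (λ - (-49))(λ - (-5)). Eigenvalues: -49, -5.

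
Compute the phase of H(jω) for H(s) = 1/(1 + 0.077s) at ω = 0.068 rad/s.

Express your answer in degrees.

Phase = -arctan(ωτ) = -arctan(0.068 × 0.077) = -0.3°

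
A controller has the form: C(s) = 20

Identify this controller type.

This is a Proportional (P) controller.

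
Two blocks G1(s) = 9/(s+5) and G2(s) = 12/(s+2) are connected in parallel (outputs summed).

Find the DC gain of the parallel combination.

Parallel: G_eq = G1 + G2. DC gain = G1(0) + G2(0) = 9/5 + 12/2 = 1.8 + 6 = 7.8.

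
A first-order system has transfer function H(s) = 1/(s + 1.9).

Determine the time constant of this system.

For H(s) = 1/(s + 1/τ), the pole is at -1/τ = -1.9, so τ = 1/1.9 = 0.5263 s.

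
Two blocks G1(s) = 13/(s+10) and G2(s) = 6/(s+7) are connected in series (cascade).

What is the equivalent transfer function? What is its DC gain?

Series: multiply transfer functions. G_eq = 13/(s+10) × 6/(s+7) = 78/((s+10)(s+7)). DC gain = 78/(10×7) = 1.1143.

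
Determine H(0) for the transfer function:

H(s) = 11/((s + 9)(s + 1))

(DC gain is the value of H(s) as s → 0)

DC gain = H(0) = 11/(9 × 1) = 11/9 = 1.2222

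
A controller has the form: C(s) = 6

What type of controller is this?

This is a Proportional (P) controller.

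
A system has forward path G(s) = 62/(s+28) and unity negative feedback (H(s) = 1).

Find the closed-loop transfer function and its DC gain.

T(s) = G/(1+GH) = [62/(s+28)] / [1 + 62/(s+28)] = 62/(s+28+62) = 62/(s+90). DC gain = 62/90 = 0.6889.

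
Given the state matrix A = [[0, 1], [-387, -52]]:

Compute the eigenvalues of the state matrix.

det(A - λI) = λ² - (-52)λ + 387 = (λ - (-9))(λ - (-43)). Eigenvalues: -9, -43.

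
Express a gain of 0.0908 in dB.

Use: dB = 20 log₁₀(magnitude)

dB = 20 log₁₀(0.0908) = -20.8 dB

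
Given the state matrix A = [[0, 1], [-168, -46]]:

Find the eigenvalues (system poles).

det(A - λI) = λ² - (-46)λ + 168 = (λ - (-4))(λ - (-42)). Eigenvalues: -4, -42.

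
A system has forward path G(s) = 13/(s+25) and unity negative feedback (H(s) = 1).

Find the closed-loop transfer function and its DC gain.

T(s) = G/(1+GH) = [13/(s+25)] / [1 + 13/(s+25)] = 13/(s+25+13) = 13/(s+38). DC gain = 13/38 = 0.3421.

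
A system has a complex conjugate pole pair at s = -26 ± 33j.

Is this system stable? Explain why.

Real part of poles is -26 (< 0, left half-plane). Stable.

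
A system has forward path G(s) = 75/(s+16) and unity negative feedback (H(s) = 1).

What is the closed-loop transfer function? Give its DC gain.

T(s) = G/(1+GH) = [75/(s+16)] / [1 + 75/(s+16)] = 75/(s+16+75) = 75/(s+91). DC gain = 75/91 = 0.8242.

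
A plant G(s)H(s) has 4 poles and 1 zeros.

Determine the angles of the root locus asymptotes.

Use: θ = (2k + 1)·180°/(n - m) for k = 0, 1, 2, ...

n - m = 4 - 1 = 3. Angles: θk = (2k + 1)·180°/3 = 60°, 180°, 300°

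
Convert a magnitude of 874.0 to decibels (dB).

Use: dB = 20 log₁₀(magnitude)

dB = 20 log₁₀(874.0) = 58.8 dB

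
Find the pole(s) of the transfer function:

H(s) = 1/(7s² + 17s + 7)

Discriminant = 17² - 4×7×7 = 289 - 196 = 93 > 0, so two distinct real poles. Using quadratic formula: s = (-17 ± √93)/(2×7) = (-17 ± √93)/14, with √93 ≈ 9.6437. s₁ ≈ -0.5255, s₂ ≈ -1.9031. Poles: s₁ = -0.5255, s₂ = -1.9031.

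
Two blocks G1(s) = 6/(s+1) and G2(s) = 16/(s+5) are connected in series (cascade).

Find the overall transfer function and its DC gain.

Series: multiply transfer functions. G_eq = 6/(s+1) × 16/(s+5) = 96/((s+1)(s+5)). DC gain = 96/(1×5) = 19.2.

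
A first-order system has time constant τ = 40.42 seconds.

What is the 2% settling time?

For first-order system, 2% settling time ≈ 4τ = 4 × 40.42 = 161.68 s.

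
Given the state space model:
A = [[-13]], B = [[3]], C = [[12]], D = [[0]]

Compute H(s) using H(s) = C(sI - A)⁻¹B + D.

(sI - A)⁻¹ = 1/(s + 13). H(s) = 12 × 3/(s + 13) + 0 = 36/(s + 13).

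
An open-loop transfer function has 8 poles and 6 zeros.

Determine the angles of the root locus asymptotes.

n - m = 8 - 6 = 2. Angles: θk = (2k + 1)·180°/2 = 90°, 270°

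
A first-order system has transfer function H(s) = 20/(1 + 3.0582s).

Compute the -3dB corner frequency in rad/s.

Corner frequency = 1/τ = 1/3.0582 = 0.327 rad/s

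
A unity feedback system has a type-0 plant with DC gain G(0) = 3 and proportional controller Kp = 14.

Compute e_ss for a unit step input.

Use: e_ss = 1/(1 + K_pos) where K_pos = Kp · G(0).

K_pos = Kp · G(0) = 14 × 3 = 42. e_ss = 1/(1 + 42) = 0.0233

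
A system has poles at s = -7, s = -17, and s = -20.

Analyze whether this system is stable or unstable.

All poles are in the left half-plane. System is stable.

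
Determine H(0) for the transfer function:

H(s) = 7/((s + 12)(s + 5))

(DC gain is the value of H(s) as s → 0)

DC gain = H(0) = 7/(12 × 5) = 7/60 = 0.1167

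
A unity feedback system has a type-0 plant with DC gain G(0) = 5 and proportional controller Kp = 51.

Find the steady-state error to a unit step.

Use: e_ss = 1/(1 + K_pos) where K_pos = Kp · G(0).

K_pos = Kp · G(0) = 51 × 5 = 255. e_ss = 1/(1 + 255) = 0.00390625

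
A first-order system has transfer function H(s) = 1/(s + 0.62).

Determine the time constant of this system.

For H(s) = 1/(s + 1/τ), the pole is at -1/τ = -0.62, so τ = 1/0.62 = 1.6129 s.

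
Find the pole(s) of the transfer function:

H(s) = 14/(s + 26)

Pole is where denominator = 0: s + 26 = 0, so s = -26.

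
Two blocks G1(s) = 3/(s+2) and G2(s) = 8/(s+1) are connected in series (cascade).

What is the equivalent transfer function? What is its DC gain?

Series: multiply transfer functions. G_eq = 3/(s+2) × 8/(s+1) = 24/((s+2)(s+1)). DC gain = 24/(2×1) = 12.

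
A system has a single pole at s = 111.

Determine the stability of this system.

Pole at s = 111 is in the right half-plane. Unstable.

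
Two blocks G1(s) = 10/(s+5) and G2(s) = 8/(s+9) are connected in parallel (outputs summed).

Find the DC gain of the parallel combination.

Parallel: G_eq = G1 + G2. DC gain = G1(0) + G2(0) = 10/5 + 8/9 = 2 + 0.8889 = 2.8889.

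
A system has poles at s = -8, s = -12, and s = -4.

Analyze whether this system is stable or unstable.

All poles are in the left half-plane. System is stable.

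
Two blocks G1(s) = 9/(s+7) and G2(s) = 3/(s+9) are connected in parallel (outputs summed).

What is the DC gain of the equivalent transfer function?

Parallel: G_eq = G1 + G2. DC gain = G1(0) + G2(0) = 9/7 + 3/9 = 1.2857 + 0.3333 = 1.6190.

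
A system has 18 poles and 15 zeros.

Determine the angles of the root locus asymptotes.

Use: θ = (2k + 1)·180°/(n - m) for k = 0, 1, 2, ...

n - m = 18 - 15 = 3. Angles: θk = (2k + 1)·180°/3 = 60°, 180°, 300°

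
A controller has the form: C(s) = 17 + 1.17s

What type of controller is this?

This is a Proportional-Derivative (PD) controller.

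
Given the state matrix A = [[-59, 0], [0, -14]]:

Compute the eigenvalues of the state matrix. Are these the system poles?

For diagonal matrix, eigenvalues are diagonal entries: λ₁ = -59, λ₂ = -14. Eigenvalues of A = system poles.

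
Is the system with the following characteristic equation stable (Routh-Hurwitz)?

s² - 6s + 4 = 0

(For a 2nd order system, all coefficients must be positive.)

Coefficients: 1, -6, 4. b=-6 not positive, so system is unstable.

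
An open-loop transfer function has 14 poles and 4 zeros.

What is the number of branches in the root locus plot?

Root locus has n branches where n = number of poles = 14.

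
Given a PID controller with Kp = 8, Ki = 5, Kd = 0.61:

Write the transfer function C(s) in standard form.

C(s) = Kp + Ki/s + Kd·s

Substituting values: C(s) = 8 + 5/s + 0.61s = (0.61s² + 8s + 5)/s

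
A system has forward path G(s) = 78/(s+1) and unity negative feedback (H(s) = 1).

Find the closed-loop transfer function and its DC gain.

T(s) = G/(1+GH) = [78/(s+1)] / [1 + 78/(s+1)] = 78/(s+1+78) = 78/(s+79). DC gain = 78/79 = 0.9873.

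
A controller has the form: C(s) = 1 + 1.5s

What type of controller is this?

This is a Proportional-Derivative (PD) controller.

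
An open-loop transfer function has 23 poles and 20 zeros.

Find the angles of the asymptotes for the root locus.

n - m = 23 - 20 = 3. Angles: θk = (2k + 1)·180°/3 = 60°, 180°, 300°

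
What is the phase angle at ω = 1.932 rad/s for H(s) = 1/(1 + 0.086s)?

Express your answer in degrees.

Phase = -arctan(ωτ) = -arctan(1.932 × 0.086) = -9.4°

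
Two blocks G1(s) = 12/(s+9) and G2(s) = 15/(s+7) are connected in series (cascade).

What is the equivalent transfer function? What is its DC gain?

Series: multiply transfer functions. G_eq = 12/(s+9) × 15/(s+7) = 180/((s+9)(s+7)). DC gain = 180/(9×7) = 2.8571.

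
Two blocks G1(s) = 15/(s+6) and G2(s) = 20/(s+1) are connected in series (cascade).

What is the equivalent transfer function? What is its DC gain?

Series: multiply transfer functions. G_eq = 15/(s+6) × 20/(s+1) = 300/((s+6)(s+1)). DC gain = 300/(6×1) = 50.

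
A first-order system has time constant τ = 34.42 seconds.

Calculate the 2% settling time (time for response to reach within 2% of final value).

For first-order system, 2% settling time ≈ 4τ = 4 × 34.42 = 137.68 s.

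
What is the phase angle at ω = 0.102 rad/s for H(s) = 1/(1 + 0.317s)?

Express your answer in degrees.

Phase = -arctan(ωτ) = -arctan(0.102 × 0.317) = -1.9°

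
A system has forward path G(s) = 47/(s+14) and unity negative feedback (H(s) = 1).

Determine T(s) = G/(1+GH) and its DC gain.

T(s) = G/(1+GH) = [47/(s+14)] / [1 + 47/(s+14)] = 47/(s+14+47) = 47/(s+61). DC gain = 47/61 = 0.7705.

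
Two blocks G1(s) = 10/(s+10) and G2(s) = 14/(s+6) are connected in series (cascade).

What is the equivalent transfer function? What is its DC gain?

Series: multiply transfer functions. G_eq = 10/(s+10) × 14/(s+6) = 140/((s+10)(s+6)). DC gain = 140/(10×6) = 2.3333.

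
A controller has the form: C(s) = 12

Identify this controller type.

This is a Proportional (P) controller.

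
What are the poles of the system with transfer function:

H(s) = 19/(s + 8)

Pole is where denominator = 0: s + 8 = 0, so s = -8.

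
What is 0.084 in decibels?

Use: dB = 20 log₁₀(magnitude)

dB = 20 log₁₀(0.084) = -21.5 dB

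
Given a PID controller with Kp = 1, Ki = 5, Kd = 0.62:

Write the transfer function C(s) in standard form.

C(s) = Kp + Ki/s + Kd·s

Substituting values: C(s) = 1 + 5/s + 0.62s = (0.62s² + s + 5)/s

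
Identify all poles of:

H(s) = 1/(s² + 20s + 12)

Discriminant = 20² - 4×1×12 = 400 - 48 = 352 > 0, so two distinct real poles. Using quadratic formula: s = (-20 ± √352)/(2×1) = (-20 ± √352)/2, with √352 ≈ 18.7617. s₁ ≈ -0.6192, s₂ ≈ -19.3808. Poles: s₁ = -0.6192, s₂ = -19.3808.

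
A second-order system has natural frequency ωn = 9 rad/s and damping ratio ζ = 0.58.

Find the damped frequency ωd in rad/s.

ωd = ωn√(1 - ζ²) = 9√(1 - 0.58²) = 7.33 rad/s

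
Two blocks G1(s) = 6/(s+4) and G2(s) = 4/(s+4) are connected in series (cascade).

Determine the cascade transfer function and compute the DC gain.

Series: multiply transfer functions. G_eq = 6/(s+4) × 4/(s+4) = 24/((s+4)(s+4)). DC gain = 24/(4×4) = 1.5.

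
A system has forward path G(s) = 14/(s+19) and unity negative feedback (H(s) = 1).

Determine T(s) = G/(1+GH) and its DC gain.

T(s) = G/(1+GH) = [14/(s+19)] / [1 + 14/(s+19)] = 14/(s+19+14) = 14/(s+33). DC gain = 14/33 = 0.4242.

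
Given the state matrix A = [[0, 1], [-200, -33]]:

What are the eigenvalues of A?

det(A - λI) = λ² - (-33)λ + 200 = (λ - (-8))(λ - (-25)). Eigenvalues: -8, -25.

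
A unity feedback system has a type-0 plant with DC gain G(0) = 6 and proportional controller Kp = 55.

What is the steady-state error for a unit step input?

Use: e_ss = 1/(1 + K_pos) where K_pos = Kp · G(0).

K_pos = Kp · G(0) = 55 × 6 = 330. e_ss = 1/(1 + 330) = 0.0030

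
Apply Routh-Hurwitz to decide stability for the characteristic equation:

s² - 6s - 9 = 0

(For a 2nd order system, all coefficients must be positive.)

Coefficients: 1, -6, -9. b=-6, c=-9 not positive, so system is unstable.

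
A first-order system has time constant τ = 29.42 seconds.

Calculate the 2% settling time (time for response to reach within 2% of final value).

For first-order system, 2% settling time ≈ 4τ = 4 × 29.42 = 117.68 s.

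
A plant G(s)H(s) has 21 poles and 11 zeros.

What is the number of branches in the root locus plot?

Root locus has n branches where n = number of poles = 21.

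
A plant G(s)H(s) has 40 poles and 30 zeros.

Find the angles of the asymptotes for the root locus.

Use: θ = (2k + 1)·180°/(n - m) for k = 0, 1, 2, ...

n - m = 40 - 30 = 10. Angles: θk = (2k + 1)·180°/10 = 18°, 54°, 90°, 126°, 162°, 198°, 234°, 270°, 306°, 342°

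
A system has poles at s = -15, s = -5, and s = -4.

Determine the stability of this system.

All poles are in the left half-plane. System is stable.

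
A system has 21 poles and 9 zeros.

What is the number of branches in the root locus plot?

Root locus has n branches where n = number of poles = 21.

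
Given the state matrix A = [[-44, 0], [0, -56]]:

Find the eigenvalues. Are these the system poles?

For diagonal matrix, eigenvalues are diagonal entries: λ₁ = -44, λ₂ = -56. Eigenvalues of A = system poles.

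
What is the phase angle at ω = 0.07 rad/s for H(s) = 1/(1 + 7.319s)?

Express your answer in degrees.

Phase = -arctan(ωτ) = -arctan(0.07 × 7.319) = -27.1°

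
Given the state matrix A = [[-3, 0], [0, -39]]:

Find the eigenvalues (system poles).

For diagonal matrix, eigenvalues are diagonal entries: λ₁ = -3, λ₂ = -39.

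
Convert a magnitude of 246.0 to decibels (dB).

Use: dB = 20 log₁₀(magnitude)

dB = 20 log₁₀(246.0) = 47.8 dB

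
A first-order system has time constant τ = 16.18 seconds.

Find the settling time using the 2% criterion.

For first-order system, 2% settling time ≈ 4τ = 4 × 16.18 = 64.72 s.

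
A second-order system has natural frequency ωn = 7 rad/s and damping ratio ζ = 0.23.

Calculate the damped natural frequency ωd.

ωd = ωn√(1 - ζ²) = 7√(1 - 0.23²) = 6.81 rad/s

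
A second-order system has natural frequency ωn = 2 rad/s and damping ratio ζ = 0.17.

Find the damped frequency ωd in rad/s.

ωd = ωn√(1 - ζ²) = 2√(1 - 0.17²) = 1.97 rad/s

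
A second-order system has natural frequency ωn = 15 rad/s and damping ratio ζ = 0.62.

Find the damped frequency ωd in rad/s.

ωd = ωn√(1 - ζ²) = 15√(1 - 0.62²) = 11.77 rad/s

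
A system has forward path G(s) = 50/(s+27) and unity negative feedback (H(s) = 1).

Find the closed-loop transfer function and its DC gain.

T(s) = G/(1+GH) = [50/(s+27)] / [1 + 50/(s+27)] = 50/(s+27+50) = 50/(s+77). DC gain = 50/77 = 0.6494.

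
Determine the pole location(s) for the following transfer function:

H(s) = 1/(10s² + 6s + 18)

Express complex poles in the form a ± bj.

Discriminant = 6² - 4×10×18 = 36 - 720 = -684 < 0, so the poles are a complex conjugate pair s = (-6 ± j√684)/(2×10). Real part = -6/(2×10) = -6/20 = -0.3; imaginary part = ±√684/(2×10) ≈ 1.3077. Poles: s = -0.3 ± 1.3077j.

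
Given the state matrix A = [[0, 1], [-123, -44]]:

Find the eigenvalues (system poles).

det(A - λI) = λ² - (-44)λ + 123 = (λ - (-3))(λ - (-41)). Eigenvalues: -3, -41.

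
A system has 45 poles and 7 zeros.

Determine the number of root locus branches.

Root locus has n branches where n = number of poles = 45.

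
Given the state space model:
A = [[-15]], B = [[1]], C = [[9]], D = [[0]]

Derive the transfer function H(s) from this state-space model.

(sI - A)⁻¹ = 1/(s + 15). H(s) = 9 × 1/(s + 15) + 0 = 9/(s + 15).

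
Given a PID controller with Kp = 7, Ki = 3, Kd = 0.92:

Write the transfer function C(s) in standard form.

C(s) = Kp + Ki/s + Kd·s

Substituting values: C(s) = 7 + 3/s + 0.92s = (0.92s² + 7s + 3)/s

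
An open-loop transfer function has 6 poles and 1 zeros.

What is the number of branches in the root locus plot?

Root locus has n branches where n = number of poles = 6.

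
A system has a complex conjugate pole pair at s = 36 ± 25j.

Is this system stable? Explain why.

Real part of poles is 36 (> 0, right half-plane). Unstable.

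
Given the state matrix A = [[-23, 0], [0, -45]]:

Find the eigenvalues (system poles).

For diagonal matrix, eigenvalues are diagonal entries: λ₁ = -23, λ₂ = -45.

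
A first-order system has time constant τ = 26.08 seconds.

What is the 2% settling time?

For first-order system, 2% settling time ≈ 4τ = 4 × 26.08 = 104.32 s.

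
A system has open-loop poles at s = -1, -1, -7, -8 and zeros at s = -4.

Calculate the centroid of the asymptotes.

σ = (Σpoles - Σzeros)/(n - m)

σ = (Σpoles - Σzeros)/(n - m) = (-17 - (-4))/(4 - 1) = -13/3 = -4.33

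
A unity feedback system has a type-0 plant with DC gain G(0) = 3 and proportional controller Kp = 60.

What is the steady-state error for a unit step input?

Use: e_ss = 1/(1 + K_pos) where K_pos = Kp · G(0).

K_pos = Kp · G(0) = 60 × 3 = 180. e_ss = 1/(1 + 180) = 0.0055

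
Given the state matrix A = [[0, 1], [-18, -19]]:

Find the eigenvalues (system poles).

det(A - λI) = λ² - (-19)λ + 18 = (λ - (-18))(λ - (-1)). Eigenvalues: -18, -1.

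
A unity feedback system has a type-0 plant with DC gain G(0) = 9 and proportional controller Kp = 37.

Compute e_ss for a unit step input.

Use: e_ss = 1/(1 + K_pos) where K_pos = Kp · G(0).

K_pos = Kp · G(0) = 37 × 9 = 333. e_ss = 1/(1 + 333) = 0.0030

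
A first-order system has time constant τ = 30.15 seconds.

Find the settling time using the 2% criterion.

For first-order system, 2% settling time ≈ 4τ = 4 × 30.15 = 120.6 s.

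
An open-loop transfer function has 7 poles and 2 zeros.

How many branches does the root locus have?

Root locus has n branches where n = number of poles = 7.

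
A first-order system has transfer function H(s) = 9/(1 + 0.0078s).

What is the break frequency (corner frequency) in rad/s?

Corner frequency = 1/τ = 1/0.0078 = 128.205 rad/s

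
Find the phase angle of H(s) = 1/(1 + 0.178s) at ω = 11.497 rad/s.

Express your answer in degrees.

Phase = -arctan(ωτ) = -arctan(11.497 × 0.178) = -64.0°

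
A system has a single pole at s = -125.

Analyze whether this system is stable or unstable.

Pole at s = -125 is in the left half-plane. Stable.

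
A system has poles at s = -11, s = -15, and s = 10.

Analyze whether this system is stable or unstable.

Pole(s) at s = 10 are not in the left half-plane. System is unstable.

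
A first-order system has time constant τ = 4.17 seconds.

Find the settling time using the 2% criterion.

For first-order system, 2% settling time ≈ 4τ = 4 × 4.17 = 16.68 s.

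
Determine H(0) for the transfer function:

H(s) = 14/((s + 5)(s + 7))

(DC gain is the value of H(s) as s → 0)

DC gain = H(0) = 14/(5 × 7) = 14/35 = 0.4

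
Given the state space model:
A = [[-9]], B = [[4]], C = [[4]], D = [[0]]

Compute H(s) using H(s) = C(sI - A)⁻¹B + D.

(sI - A)⁻¹ = 1/(s + 9). H(s) = 4 × 4/(s + 9) + 0 = 16/(s + 9).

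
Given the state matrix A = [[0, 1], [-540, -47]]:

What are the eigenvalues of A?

det(A - λI) = λ² - (-47)λ + 540 = (λ - (-27))(λ - (-20)). Eigenvalues: -27, -20.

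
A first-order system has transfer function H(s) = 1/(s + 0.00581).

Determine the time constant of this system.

For H(s) = 1/(s + 1/τ), the pole is at -1/τ = -0.00581, so τ = 1/0.00581 = 172.1 s.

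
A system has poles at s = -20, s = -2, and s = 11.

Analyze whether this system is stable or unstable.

Pole(s) at s = 11 are not in the left half-plane. System is unstable.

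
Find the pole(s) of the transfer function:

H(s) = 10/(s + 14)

Pole is where denominator = 0: s + 14 = 0, so s = -14.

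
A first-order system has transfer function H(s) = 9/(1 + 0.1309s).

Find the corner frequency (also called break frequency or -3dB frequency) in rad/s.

Corner frequency = 1/τ = 1/0.1309 = 7.639 rad/s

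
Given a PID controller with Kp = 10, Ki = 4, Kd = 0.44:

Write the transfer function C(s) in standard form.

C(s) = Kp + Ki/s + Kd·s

Substituting values: C(s) = 10 + 4/s + 0.44s = (0.44s² + 10s + 4)/s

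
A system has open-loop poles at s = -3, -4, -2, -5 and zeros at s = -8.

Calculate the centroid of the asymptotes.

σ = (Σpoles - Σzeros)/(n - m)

σ = (Σpoles - Σzeros)/(n - m) = (-14 - (-8))/(4 - 1) = -6/3 = -2.0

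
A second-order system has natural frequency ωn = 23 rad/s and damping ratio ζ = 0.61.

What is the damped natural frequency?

ωd = ωn√(1 - ζ²) = 23√(1 - 0.61²) = 18.23 rad/s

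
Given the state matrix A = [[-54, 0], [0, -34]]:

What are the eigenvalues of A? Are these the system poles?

For diagonal matrix, eigenvalues are diagonal entries: λ₁ = -54, λ₂ = -34. Eigenvalues of A = system poles.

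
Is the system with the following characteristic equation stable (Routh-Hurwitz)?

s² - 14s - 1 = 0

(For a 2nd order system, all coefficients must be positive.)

Coefficients: 1, -14, -1. b=-14, c=-1 not positive, so system is unstable.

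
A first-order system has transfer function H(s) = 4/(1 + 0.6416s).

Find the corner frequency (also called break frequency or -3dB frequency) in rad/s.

Corner frequency = 1/τ = 1/0.6416 = 1.559 rad/s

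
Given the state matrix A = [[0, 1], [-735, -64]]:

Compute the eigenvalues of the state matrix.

det(A - λI) = λ² - (-64)λ + 735 = (λ - (-15))(λ - (-49)). Eigenvalues: -15, -49.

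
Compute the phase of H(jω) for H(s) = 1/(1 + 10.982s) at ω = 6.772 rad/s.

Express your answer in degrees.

Phase = -arctan(ωτ) = -arctan(6.772 × 10.982) = -89.2°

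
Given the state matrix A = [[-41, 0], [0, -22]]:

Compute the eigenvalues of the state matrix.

For diagonal matrix, eigenvalues are diagonal entries: λ₁ = -41, λ₂ = -22.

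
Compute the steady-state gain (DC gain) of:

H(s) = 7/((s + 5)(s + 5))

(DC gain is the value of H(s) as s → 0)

DC gain = H(0) = 7/(5 × 5) = 7/25 = 0.28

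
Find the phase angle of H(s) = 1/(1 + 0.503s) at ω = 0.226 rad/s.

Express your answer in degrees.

Phase = -arctan(ωτ) = -arctan(0.226 × 0.503) = -6.5°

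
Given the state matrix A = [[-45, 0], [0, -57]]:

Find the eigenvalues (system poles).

For diagonal matrix, eigenvalues are diagonal entries: λ₁ = -45, λ₂ = -57.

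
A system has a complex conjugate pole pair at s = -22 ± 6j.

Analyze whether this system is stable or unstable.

Real part of poles is -22 (< 0, left half-plane). Stable.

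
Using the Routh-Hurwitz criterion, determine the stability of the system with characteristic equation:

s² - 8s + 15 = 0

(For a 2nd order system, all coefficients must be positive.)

Coefficients: 1, -8, 15. b=-8 not positive, so system is unstable.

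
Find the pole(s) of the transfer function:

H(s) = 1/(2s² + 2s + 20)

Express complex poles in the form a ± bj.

Discriminant = 2² - 4×2×20 = 4 - 160 = -156 < 0, so the poles are a complex conjugate pair s = (-2 ± j√156)/(2×2). Real part = -2/(2×2) = -2/4 = -0.5; imaginary part = ±√156/(2×2) ≈ 3.1225. Poles: s = -0.5 ± 3.1225j.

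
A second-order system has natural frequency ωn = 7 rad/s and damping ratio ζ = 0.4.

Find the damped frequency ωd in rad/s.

ωd = ωn√(1 - ζ²) = 7√(1 - 0.4²) = 6.42 rad/s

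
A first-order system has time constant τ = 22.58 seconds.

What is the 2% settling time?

For first-order system, 2% settling time ≈ 4τ = 4 × 22.58 = 90.32 s.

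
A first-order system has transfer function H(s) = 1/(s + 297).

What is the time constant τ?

For H(s) = 1/(s + 1/τ), the pole is at -1/τ = -297, so τ = 1/297 = 0.0034 s.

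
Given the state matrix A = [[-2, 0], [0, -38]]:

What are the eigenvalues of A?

For diagonal matrix, eigenvalues are diagonal entries: λ₁ = -2, λ₂ = -38.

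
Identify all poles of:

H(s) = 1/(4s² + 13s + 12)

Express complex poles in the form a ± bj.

Discriminant = 13² - 4×4×12 = 169 - 192 = -23 < 0, so the poles are a complex conjugate pair s = (-13 ± j√23)/(2×4). Real part = -13/(2×4) = -13/8 = -1.625; imaginary part = ±√23/(2×4) ≈ 0.5995. Poles: s = -1.625 ± 0.5995j.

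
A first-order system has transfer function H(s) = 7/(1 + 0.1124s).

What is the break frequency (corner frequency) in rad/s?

Corner frequency = 1/τ = 1/0.1124 = 8.897 rad/s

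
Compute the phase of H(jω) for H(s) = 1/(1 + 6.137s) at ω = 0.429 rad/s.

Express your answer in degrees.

Phase = -arctan(ωτ) = -arctan(0.429 × 6.137) = -69.2°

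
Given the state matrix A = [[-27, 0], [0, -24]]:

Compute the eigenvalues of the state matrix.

For diagonal matrix, eigenvalues are diagonal entries: λ₁ = -27, λ₂ = -24.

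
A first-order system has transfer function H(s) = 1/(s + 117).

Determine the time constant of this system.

For H(s) = 1/(s + 1/τ), the pole is at -1/τ = -117, so τ = 1/117 = 0.0085 s.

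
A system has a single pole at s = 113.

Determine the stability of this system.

Pole at s = 113 is in the right half-plane. Unstable.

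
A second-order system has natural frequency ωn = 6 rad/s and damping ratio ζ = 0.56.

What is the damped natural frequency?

ωd = ωn√(1 - ζ²) = 6√(1 - 0.56²) = 4.97 rad/s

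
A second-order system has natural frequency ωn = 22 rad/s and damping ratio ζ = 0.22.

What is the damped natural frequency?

ωd = ωn√(1 - ζ²) = 22√(1 - 0.22²) = 21.46 rad/s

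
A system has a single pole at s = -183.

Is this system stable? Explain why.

Pole at s = -183 is in the left half-plane. Stable.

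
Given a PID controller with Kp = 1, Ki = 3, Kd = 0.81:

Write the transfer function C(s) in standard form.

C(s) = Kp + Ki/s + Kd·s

Substituting values: C(s) = 1 + 3/s + 0.81s = (0.81s² + s + 3)/s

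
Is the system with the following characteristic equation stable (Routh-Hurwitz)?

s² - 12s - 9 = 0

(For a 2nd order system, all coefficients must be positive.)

Coefficients: 1, -12, -9. b=-12, c=-9 not positive, so system is unstable.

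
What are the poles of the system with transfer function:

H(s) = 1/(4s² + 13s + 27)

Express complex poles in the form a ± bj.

Discriminant = 13² - 4×4×27 = 169 - 432 = -263 < 0, so the poles are a complex conjugate pair s = (-13 ± j√263)/(2×4). Real part = -13/(2×4) = -13/8 = -1.625; imaginary part = ±√263/(2×4) ≈ 2.0272. Poles: s = -1.625 ± 2.0272j.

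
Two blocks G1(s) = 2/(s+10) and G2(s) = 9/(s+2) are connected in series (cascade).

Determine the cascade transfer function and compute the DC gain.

Series: multiply transfer functions. G_eq = 2/(s+10) × 9/(s+2) = 18/((s+10)(s+2)). DC gain = 18/(10×2) = 0.9.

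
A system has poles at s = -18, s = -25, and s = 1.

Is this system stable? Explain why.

Pole(s) at s = 1 are not in the left half-plane. System is unstable.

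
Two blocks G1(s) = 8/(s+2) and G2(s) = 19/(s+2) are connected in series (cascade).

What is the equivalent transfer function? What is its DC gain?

Series: multiply transfer functions. G_eq = 8/(s+2) × 19/(s+2) = 152/((s+2)(s+2)). DC gain = 152/(2×2) = 38.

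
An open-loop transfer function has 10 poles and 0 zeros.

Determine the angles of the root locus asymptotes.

n - m = 10 - 0 = 10. Angles: θk = (2k + 1)·180°/10 = 18°, 54°, 90°, 126°, 162°, 198°, 234°, 270°, 306°, 342°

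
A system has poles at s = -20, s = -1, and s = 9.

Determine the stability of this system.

Pole(s) at s = 9 are not in the left half-plane. System is unstable.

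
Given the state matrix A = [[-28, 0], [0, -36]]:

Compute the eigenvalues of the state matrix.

For diagonal matrix, eigenvalues are diagonal entries: λ₁ = -28, λ₂ = -36.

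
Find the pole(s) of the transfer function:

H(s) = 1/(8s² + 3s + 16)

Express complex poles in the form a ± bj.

Discriminant = 3² - 4×8×16 = 9 - 512 = -503 < 0, so the poles are a complex conjugate pair s = (-3 ± j√503)/(2×8). Real part = -3/(2×8) = -3/16 = -0.1875; imaginary part = ±√503/(2×8) ≈ 1.4017. Poles: s = -0.1875 ± 1.4017j.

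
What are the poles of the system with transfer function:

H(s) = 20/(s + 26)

Pole is where denominator = 0: s + 26 = 0, so s = -26.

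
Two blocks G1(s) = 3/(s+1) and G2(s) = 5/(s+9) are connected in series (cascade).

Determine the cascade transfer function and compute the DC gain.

Series: multiply transfer functions. G_eq = 3/(s+1) × 5/(s+9) = 15/((s+1)(s+9)). DC gain = 15/(1×9) = 1.6667.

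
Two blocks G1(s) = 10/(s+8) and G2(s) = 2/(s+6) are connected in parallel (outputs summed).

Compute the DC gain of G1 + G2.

Parallel: G_eq = G1 + G2. DC gain = G1(0) + G2(0) = 10/8 + 2/6 = 1.25 + 0.3333 = 1.5833.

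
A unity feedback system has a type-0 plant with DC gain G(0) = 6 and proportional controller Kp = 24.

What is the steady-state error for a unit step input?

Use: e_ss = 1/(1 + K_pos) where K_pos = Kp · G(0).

K_pos = Kp · G(0) = 24 × 6 = 144. e_ss = 1/(1 + 144) = 0.0069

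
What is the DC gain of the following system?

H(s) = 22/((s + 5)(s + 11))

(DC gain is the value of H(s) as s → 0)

DC gain = H(0) = 22/(5 × 11) = 22/55 = 0.4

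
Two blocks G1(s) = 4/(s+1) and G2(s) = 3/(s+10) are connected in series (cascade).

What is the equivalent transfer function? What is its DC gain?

Series: multiply transfer functions. G_eq = 4/(s+1) × 3/(s+10) = 12/((s+1)(s+10)). DC gain = 12/(1×10) = 1.2.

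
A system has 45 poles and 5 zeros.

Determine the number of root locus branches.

Root locus has n branches where n = number of poles = 45.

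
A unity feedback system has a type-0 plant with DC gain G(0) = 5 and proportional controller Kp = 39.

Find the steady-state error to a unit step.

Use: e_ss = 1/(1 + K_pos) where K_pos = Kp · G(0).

K_pos = Kp · G(0) = 39 × 5 = 195. e_ss = 1/(1 + 195) = 0.0051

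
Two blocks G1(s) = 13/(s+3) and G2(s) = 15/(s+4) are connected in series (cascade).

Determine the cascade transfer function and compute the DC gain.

Series: multiply transfer functions. G_eq = 13/(s+3) × 15/(s+4) = 195/((s+3)(s+4)). DC gain = 195/(3×4) = 16.25.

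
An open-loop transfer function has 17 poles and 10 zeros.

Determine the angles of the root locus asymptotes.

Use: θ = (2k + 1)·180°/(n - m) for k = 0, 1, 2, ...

n - m = 17 - 10 = 7. Angles: θk = (2k + 1)·180°/7 = 25.71°, 77.14°, 128.57°, 180°, 231.43°, 282.86°, 334.29°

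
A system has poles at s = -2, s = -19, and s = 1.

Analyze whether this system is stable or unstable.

Pole(s) at s = 1 are not in the left half-plane. System is unstable.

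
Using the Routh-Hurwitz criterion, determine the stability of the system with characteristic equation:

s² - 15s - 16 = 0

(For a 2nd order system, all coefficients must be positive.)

Coefficients: 1, -15, -16. b=-15, c=-16 not positive, so system is unstable.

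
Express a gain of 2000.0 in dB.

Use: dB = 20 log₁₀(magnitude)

dB = 20 log₁₀(2000.0) = 66.0 dB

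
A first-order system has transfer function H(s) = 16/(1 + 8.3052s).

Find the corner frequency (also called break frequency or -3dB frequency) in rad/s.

Corner frequency = 1/τ = 1/8.3052 = 0.12 rad/s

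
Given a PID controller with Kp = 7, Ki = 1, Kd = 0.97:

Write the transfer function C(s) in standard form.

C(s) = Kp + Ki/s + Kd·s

Substituting values: C(s) = 7 + 1/s + 0.97s = (0.97s² + 7s + 1)/s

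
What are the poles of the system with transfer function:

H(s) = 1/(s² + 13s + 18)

Discriminant = 13² - 4×1×18 = 169 - 72 = 97 > 0, so two distinct real poles. Using quadratic formula: s = (-13 ± √97)/(2×1) = (-13 ± √97)/2, with √97 ≈ 9.8489. s₁ ≈ -1.5756, s₂ ≈ -11.4244. Poles: s₁ = -1.5756, s₂ = -11.4244.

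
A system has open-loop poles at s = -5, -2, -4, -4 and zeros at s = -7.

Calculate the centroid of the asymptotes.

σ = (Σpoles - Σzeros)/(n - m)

σ = (Σpoles - Σzeros)/(n - m) = (-15 - (-7))/(4 - 1) = -8/3 = -2.67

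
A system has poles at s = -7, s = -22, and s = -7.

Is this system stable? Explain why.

All poles are in the left half-plane. System is stable.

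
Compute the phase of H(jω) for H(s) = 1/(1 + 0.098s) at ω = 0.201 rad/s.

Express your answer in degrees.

Phase = -arctan(ωτ) = -arctan(0.201 × 0.098) = -1.1°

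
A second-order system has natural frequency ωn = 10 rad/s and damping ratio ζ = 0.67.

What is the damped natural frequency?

ωd = ωn√(1 - ζ²) = 10√(1 - 0.67²) = 7.42 rad/s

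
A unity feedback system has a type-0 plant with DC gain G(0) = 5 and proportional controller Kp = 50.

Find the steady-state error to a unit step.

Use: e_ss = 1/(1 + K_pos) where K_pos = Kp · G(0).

K_pos = Kp · G(0) = 50 × 5 = 250. e_ss = 1/(1 + 250) = 0.0040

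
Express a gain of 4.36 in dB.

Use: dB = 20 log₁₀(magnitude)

dB = 20 log₁₀(4.36) = 12.8 dB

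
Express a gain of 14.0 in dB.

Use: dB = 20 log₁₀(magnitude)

dB = 20 log₁₀(14.0) = 22.9 dB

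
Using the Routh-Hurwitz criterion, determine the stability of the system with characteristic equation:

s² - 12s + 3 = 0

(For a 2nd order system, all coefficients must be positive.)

Coefficients: 1, -12, 3. b=-12 not positive, so system is unstable.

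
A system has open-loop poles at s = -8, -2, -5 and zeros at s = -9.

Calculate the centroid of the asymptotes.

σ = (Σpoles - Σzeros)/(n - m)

σ = (Σpoles - Σzeros)/(n - m) = (-15 - (-9))/(3 - 1) = -6/2 = -3.0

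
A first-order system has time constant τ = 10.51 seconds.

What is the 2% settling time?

For first-order system, 2% settling time ≈ 4τ = 4 × 10.51 = 42.04 s.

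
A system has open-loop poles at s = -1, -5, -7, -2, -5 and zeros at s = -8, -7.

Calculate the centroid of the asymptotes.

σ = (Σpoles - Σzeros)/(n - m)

σ = (Σpoles - Σzeros)/(n - m) = (-20 - (-15))/(5 - 2) = -5/3 = -1.67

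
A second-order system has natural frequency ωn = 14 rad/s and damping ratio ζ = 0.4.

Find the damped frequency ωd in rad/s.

ωd = ωn√(1 - ζ²) = 14√(1 - 0.4²) = 12.83 rad/s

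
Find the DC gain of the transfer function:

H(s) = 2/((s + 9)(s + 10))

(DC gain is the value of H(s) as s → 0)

DC gain = H(0) = 2/(9 × 10) = 2/90 = 0.0222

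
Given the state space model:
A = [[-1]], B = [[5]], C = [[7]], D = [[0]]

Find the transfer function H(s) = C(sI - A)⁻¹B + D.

(sI - A)⁻¹ = 1/(s + 1). H(s) = 7 × 5/(s + 1) + 0 = 35/(s + 1).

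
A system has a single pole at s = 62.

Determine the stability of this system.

Pole at s = 62 is in the right half-plane. Unstable.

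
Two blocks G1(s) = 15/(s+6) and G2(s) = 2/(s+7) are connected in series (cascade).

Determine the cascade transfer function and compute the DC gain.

Series: multiply transfer functions. G_eq = 15/(s+6) × 2/(s+7) = 30/((s+6)(s+7)). DC gain = 30/(6×7) = 0.7143.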